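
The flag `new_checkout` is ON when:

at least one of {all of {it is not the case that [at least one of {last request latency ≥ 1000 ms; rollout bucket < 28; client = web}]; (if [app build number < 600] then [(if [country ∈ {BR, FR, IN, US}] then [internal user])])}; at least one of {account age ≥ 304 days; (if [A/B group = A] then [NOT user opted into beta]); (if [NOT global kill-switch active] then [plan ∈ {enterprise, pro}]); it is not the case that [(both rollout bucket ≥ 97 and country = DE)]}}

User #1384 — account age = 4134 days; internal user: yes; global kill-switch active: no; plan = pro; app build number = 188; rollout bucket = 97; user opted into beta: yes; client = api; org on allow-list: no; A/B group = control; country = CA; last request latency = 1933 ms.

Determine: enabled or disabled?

Enabled

Atomic conditions:
  last request latency ≥ 1000 ms: 1933 ≥ 1000 is true
  rollout bucket < 28: 97 < 28 is false
  client = web: api == web is false
  app build number < 600: 188 < 600 is true
  country ∈ {BR, FR, IN, US}: CA is not in the set → false
  internal user: yes → true
  account age ≥ 304 days: 4134 ≥ 304 is true
  A/B group = A: control == A is false
  NOT user opted into beta: yes → false
  NOT global kill-switch active: no → true
  plan ∈ {enterprise, pro}: pro is in the set → true
  rollout bucket ≥ 97: 97 ≥ 97 is true
  country = DE: CA == DE is false
Combine:
[1.1.1] true OR false OR false = true
[1.1] NOT true = false
[1.2.2] false → true (antecedent false ⇒ implication holds) = true
[1.2] true → true = true
[1] false AND true = false
[2.2] false → false (antecedent false ⇒ implication holds) = true
[2.3] true → true = true
[2.4.1] true AND false = false
[2.4] NOT false = true
[2] true OR true OR true OR true = true
[root] false OR true = true
Overall: true → enabled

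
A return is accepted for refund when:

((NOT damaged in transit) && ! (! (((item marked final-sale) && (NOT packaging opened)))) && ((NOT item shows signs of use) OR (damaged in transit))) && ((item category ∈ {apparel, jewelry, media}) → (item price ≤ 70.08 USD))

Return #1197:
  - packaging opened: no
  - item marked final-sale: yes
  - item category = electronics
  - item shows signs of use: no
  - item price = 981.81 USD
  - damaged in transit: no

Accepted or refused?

Accepted

Atomic conditions:
  NOT damaged in transit: no → true
  item marked final-sale: yes → true
  NOT packaging opened: no → true
  NOT item shows signs of use: no → true
  damaged in transit: no → false
  item category ∈ {apparel, jewelry, media}: electronics is not in the set → false
  item price ≤ 70.08 USD: 981.81 ≤ 70.08 is false
Combine:
[1.2.1.1] true AND true = true
[1.2.1] NOT true = false
[1.2] NOT false = true
[1.3] true OR false = true
[1] true AND true AND true = true
[2] false → false (antecedent false ⇒ implication holds) = true
[root] true AND true = true
Overall: true → accepted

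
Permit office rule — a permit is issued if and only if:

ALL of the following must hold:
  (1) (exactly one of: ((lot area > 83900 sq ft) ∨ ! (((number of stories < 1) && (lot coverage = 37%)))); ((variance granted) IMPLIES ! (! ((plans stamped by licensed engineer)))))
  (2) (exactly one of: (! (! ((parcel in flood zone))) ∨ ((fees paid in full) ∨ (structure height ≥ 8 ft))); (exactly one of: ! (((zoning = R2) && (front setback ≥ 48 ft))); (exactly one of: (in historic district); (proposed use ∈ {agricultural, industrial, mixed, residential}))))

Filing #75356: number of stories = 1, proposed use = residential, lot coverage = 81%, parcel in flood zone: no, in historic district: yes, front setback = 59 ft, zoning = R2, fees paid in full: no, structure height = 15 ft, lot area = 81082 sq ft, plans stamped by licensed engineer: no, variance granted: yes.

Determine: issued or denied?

Atomic conditions:
  lot area > 83900 sq ft: 81082 > 83900 is false
  number of stories < 1: 1 < 1 is false
  lot coverage = 37%: 81 == 37 is false
  variance granted: yes → true
  plans stamped by licensed engineer: no → false
  parcel in flood zone: no → false
  fees paid in full: no → false
  structure height ≥ 8 ft: 15 ≥ 8 is true
  zoning = R2: R2 == R2 is true
  front setback ≥ 48 ft: 59 ≥ 48 is true
  in historic district: yes → true
  proposed use ∈ {agricultural, industrial, mixed, residential}: residential is in the set → true
Combine:
[1.1.2.1] false AND false = false
[1.1.2] NOT false = true
[1.1] false OR true = true
[1.2.2.1] NOT false = true
[1.2.2] NOT true = false
[1.2] true → false = false
[1] exactly-one(true, false) = true
[2.1.1.1] NOT false = true
[2.1.1] NOT true = false
[2.1.2] false OR true = true
[2.1] false OR true = true
[2.2.1.1] true AND true = true
[2.2.1] NOT true = false
[2.2.2] exactly-one(true, true) = false
[2.2] exactly-one(false, false) = false
[2] exactly-one(true, false) = true
[root] true AND true = true
Overall: true → issued

Issued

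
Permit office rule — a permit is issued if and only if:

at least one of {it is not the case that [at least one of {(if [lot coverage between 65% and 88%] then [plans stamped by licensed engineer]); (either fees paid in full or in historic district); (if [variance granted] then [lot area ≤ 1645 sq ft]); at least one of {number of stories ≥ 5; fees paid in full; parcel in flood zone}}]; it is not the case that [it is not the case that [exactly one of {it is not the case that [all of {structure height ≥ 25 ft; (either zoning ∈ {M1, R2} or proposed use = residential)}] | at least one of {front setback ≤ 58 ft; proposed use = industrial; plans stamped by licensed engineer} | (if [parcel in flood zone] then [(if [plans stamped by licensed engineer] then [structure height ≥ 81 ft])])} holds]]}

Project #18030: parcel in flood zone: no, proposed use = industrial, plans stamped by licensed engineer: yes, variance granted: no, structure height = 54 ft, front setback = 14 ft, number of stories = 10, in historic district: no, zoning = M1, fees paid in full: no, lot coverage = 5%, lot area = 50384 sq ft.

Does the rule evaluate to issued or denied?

Denied

Atomic conditions:
  lot coverage between 65% and 88%: 5 in [65, 88] is false
  plans stamped by licensed engineer: yes → true
  fees paid in full: no → false
  in historic district: no → false
  variance granted: no → false
  lot area ≤ 1645 sq ft: 50384 ≤ 1645 is false
  number of stories ≥ 5: 10 ≥ 5 is true
  parcel in flood zone: no → false
  structure height ≥ 25 ft: 54 ≥ 25 is true
  zoning ∈ {M1, R2}: M1 is in the set → true
  proposed use = residential: industrial == residential is false
  front setback ≤ 58 ft: 14 ≤ 58 is true
  proposed use = industrial: industrial == industrial is true
  structure height ≥ 81 ft: 54 ≥ 81 is false
Combine:
[1.1.1] false → true (antecedent false ⇒ implication holds) = true
[1.1.2] false OR false = false
[1.1.3] false → false (antecedent false ⇒ implication holds) = true
[1.1.4] true OR false OR false = true
[1.1] true OR false OR true OR true = true
[1] NOT true = false
[2.1.1.1.1.2] true OR false = true
[2.1.1.1.1] true AND true = true
[2.1.1.1] NOT true = false
[2.1.1.2] true OR true OR true = true
[2.1.1.3.2] true → false = false
[2.1.1.3] false → false (antecedent false ⇒ implication holds) = true
[2.1.1] exactly-one(false, true, true) = false
[2.1] NOT false = true
[2] NOT true = false
[root] false OR false = false
Overall: false → denied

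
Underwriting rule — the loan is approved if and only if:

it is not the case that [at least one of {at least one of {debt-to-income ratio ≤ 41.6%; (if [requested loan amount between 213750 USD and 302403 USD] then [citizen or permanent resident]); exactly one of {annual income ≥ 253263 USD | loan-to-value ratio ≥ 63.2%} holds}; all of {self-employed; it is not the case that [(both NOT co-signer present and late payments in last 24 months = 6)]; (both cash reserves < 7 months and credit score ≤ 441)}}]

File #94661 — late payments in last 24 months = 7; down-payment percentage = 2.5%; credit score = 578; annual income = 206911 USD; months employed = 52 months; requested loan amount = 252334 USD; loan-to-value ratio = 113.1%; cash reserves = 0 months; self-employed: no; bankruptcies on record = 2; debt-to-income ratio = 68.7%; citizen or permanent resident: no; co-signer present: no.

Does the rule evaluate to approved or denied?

Denied

Atomic conditions:
  debt-to-income ratio ≤ 41.6%: 68.7 ≤ 41.6 is false
  requested loan amount between 213750 USD and 302403 USD: 252334 in [213750, 302403] is true
  citizen or permanent resident: no → false
  annual income ≥ 253263 USD: 206911 ≥ 253263 is false
  loan-to-value ratio ≥ 63.2%: 113.1 ≥ 63.2 is true
  self-employed: no → false
  NOT co-signer present: no → true
  late payments in last 24 months = 6: 7 == 6 is false
  cash reserves < 7 months: 0 < 7 is true
  credit score ≤ 441: 578 ≤ 441 is false
Combine:
[1.1.2] true → false = false
[1.1.3] exactly-one(false, true) = true
[1.1] false OR false OR true = true
[1.2.2.1] true AND false = false
[1.2.2] NOT false = true
[1.2.3] true AND false = false
[1.2] false AND true AND false = false
[1] true OR false = true
[root] NOT true = false
Overall: false → denied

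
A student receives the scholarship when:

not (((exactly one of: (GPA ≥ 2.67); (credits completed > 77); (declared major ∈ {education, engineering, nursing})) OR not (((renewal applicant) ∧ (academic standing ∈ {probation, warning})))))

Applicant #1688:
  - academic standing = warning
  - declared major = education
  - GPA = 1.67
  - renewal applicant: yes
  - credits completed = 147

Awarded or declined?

Awarded

Atomic conditions:
  GPA ≥ 2.67: 1.67 ≥ 2.67 is false
  credits completed > 77: 147 > 77 is true
  declared major ∈ {education, engineering, nursing}: education is in the set → true
  renewal applicant: yes → true
  academic standing ∈ {probation, warning}: warning is in the set → true
Combine:
[1.1] exactly-one(false, true, true) = false
[1.2.1] true AND true = true
[1.2] NOT true = false
[1] false OR false = false
[root] NOT false = true
Overall: true → awarded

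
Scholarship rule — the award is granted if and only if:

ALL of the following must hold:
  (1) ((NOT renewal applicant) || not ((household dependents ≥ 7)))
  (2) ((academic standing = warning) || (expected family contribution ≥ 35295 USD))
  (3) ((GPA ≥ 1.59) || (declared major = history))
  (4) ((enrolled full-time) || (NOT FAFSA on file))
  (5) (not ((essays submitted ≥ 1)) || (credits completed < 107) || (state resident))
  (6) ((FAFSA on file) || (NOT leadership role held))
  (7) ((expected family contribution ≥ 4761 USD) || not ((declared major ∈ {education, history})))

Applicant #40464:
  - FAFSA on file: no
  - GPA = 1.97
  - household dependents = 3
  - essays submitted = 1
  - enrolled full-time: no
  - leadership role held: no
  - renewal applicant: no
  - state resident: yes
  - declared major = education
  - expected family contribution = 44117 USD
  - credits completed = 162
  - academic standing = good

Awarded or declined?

Awarded

Atomic conditions:
  NOT renewal applicant: no → true
  household dependents ≥ 7: 3 ≥ 7 is false
  academic standing = warning: good == warning is false
  expected family contribution ≥ 35295 USD: 44117 ≥ 35295 is true
  GPA ≥ 1.59: 1.97 ≥ 1.59 is true
  declared major = history: education == history is false
  enrolled full-time: no → false
  NOT FAFSA on file: no → true
  essays submitted ≥ 1: 1 ≥ 1 is true
  credits completed < 107: 162 < 107 is false
  state resident: yes → true
  FAFSA on file: no → false
  NOT leadership role held: no → true
  expected family contribution ≥ 4761 USD: 44117 ≥ 4761 is true
  declared major ∈ {education, history}: education is in the set → true
Combine:
[1.2] NOT false = true
[1] true OR true = true
[2] false OR true = true
[3] true OR false = true
[4] false OR true = true
[5.1] NOT true = false
[5] false OR false OR true = true
[6] false OR true = true
[7.2] NOT true = false
[7] true OR false = true
[root] true AND true AND true AND true AND true AND true AND true = true
Overall: true → awarded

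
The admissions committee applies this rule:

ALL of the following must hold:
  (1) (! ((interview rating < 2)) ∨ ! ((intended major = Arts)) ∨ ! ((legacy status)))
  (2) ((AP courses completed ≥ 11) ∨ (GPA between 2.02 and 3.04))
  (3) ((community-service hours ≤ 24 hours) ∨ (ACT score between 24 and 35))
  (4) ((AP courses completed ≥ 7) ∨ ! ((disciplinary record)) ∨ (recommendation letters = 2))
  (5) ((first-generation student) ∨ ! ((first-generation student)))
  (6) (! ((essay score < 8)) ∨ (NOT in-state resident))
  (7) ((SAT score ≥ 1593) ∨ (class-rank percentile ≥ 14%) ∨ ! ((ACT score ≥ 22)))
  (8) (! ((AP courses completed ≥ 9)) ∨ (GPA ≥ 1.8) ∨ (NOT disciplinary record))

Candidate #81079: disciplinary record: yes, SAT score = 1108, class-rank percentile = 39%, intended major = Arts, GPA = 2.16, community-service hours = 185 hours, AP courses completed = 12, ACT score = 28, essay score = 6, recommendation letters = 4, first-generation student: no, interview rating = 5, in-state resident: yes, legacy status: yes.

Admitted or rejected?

Rejected

Atomic conditions:
  interview rating < 2: 5 < 2 is false
  intended major = Arts: Arts == Arts is true
  legacy status: yes → true
  AP courses completed ≥ 11: 12 ≥ 11 is true
  GPA between 2.02 and 3.04: 2.16 in [2.02, 3.04] is true
  community-service hours ≤ 24 hours: 185 ≤ 24 is false
  ACT score between 24 and 35: 28 in [24, 35] is true
  AP courses completed ≥ 7: 12 ≥ 7 is true
  disciplinary record: yes → true
  recommendation letters = 2: 4 == 2 is false
  first-generation student: no → false
  essay score < 8: 6 < 8 is true
  NOT in-state resident: yes → false
  SAT score ≥ 1593: 1108 ≥ 1593 is false
  class-rank percentile ≥ 14%: 39 ≥ 14 is true
  ACT score ≥ 22: 28 ≥ 22 is true
  AP courses completed ≥ 9: 12 ≥ 9 is true
  GPA ≥ 1.8: 2.16 ≥ 1.8 is true
  NOT disciplinary record: yes → false
Combine:
[1.1] NOT false = true
[1.2] NOT true = false
[1.3] NOT true = false
[1] true OR false OR false = true
[2] true OR true = true
[3] false OR true = true
[4.2] NOT true = false
[4] true OR false OR false = true
[5.2] NOT false = true
[5] false OR true = true
[6.1] NOT true = false
[6] false OR false = false
[7.3] NOT true = false
[7] false OR true OR false = true
[8.1] NOT true = false
[8] false OR true OR false = true
[root] true AND true AND true AND true AND true AND false AND true AND true = false
Overall: false → rejected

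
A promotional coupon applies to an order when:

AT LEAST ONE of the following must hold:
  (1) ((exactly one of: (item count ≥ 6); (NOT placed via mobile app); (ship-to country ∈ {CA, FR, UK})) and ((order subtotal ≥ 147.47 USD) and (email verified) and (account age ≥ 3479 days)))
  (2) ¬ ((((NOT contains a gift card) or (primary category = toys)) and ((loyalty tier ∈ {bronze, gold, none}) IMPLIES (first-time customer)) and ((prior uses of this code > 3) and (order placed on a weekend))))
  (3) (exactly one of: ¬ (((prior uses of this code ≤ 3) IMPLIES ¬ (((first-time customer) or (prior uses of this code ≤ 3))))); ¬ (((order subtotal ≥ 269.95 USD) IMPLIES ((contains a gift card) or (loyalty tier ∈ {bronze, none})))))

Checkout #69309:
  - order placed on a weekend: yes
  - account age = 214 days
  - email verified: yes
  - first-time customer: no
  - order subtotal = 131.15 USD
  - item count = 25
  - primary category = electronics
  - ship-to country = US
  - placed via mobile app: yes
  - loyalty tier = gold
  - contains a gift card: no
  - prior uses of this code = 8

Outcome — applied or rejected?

Applied

Atomic conditions:
  item count ≥ 6: 25 ≥ 6 is true
  NOT placed via mobile app: yes → false
  ship-to country ∈ {CA, FR, UK}: US is not in the set → false
  order subtotal ≥ 147.47 USD: 131.15 ≥ 147.47 is false
  email verified: yes → true
  account age ≥ 3479 days: 214 ≥ 3479 is false
  NOT contains a gift card: no → true
  primary category = toys: electronics == toys is false
  loyalty tier ∈ {bronze, gold, none}: gold is in the set → true
  first-time customer: no → false
  prior uses of this code > 3: 8 > 3 is true
  order placed on a weekend: yes → true
  prior uses of this code ≤ 3: 8 ≤ 3 is false
  order subtotal ≥ 269.95 USD: 131.15 ≥ 269.95 is false
  contains a gift card: no → false
  loyalty tier ∈ {bronze, none}: gold is not in the set → false
Combine:
[1.1] exactly-one(true, false, false) = true
[1.2] false AND true AND false = false
[1] true AND false = false
[2.1.1] true OR false = true
[2.1.2] true → false = false
[2.1.3] true AND true = true
[2.1] true AND false AND true = false
[2] NOT false = true
[3.1.1.2.1] false OR false = false
[3.1.1.2] NOT false = true
[3.1.1] false → true (antecedent false ⇒ implication holds) = true
[3.1] NOT true = false
[3.2.1.2] false OR false = false
[3.2.1] false → false (antecedent false ⇒ implication holds) = true
[3.2] NOT true = false
[3] exactly-one(false, false) = false
[root] false OR true OR false = true
Overall: true → applied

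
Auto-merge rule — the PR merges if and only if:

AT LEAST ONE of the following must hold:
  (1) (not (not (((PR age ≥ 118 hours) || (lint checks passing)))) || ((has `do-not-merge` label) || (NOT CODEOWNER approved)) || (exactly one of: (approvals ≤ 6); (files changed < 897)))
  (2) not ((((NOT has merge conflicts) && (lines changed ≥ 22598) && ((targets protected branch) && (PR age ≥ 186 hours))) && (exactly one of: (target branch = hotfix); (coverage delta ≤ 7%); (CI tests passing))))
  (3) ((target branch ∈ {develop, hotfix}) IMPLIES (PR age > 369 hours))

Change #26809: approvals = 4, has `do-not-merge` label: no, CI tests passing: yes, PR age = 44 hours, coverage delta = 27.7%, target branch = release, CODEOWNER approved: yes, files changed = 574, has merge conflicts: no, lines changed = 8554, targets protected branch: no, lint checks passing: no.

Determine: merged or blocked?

Atomic conditions:
  PR age ≥ 118 hours: 44 ≥ 118 is false
  lint checks passing: no → false
  has `do-not-merge` label: no → false
  NOT CODEOWNER approved: yes → false
  approvals ≤ 6: 4 ≤ 6 is true
  files changed < 897: 574 < 897 is true
  NOT has merge conflicts: no → true
  lines changed ≥ 22598: 8554 ≥ 22598 is false
  targets protected branch: no → false
  PR age ≥ 186 hours: 44 ≥ 186 is false
  target branch = hotfix: release == hotfix is false
  coverage delta ≤ 7%: 27.7 ≤ 7 is false
  CI tests passing: yes → true
  target branch ∈ {develop, hotfix}: release is not in the set → false
  PR age > 369 hours: 44 > 369 is false
Combine:
[1.1.1.1] false OR false = false
[1.1.1] NOT false = true
[1.1] NOT true = false
[1.2] false OR false = false
[1.3] exactly-one(true, true) = false
[1] false OR false OR false = false
[2.1.1.3] false AND false = false
[2.1.1] true AND false AND false = false
[2.1.2] exactly-one(false, false, true) = true
[2.1] false AND true = false
[2] NOT false = true
[3] false → false (antecedent false ⇒ implication holds) = true
[root] false OR true OR true = true
Overall: true → merged

Merged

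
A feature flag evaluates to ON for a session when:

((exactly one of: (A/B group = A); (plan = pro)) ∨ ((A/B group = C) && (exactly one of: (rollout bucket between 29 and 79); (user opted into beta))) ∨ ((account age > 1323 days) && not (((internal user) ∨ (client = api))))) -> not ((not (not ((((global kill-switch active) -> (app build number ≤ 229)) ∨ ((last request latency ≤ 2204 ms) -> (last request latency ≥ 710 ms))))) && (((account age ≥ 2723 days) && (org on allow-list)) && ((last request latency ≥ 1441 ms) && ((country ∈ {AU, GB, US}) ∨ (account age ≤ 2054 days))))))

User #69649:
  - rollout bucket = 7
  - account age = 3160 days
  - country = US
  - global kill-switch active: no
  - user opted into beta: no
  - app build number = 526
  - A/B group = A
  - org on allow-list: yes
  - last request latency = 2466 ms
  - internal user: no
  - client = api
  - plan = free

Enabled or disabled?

Disabled

Atomic conditions:
  A/B group = A: A == A is true
  plan = pro: free == pro is false
  A/B group = C: A == C is false
  rollout bucket between 29 and 79: 7 in [29, 79] is false
  user opted into beta: no → false
  account age > 1323 days: 3160 > 1323 is true
  internal user: no → false
  client = api: api == api is true
  global kill-switch active: no → false
  app build number ≤ 229: 526 ≤ 229 is false
  last request latency ≤ 2204 ms: 2466 ≤ 2204 is false
  last request latency ≥ 710 ms: 2466 ≥ 710 is true
  account age ≥ 2723 days: 3160 ≥ 2723 is true
  org on allow-list: yes → true
  last request latency ≥ 1441 ms: 2466 ≥ 1441 is true
  country ∈ {AU, GB, US}: US is in the set → true
  account age ≤ 2054 days: 3160 ≤ 2054 is false
Combine:
[1.1] exactly-one(true, false) = true
[1.2.2] exactly-one(false, false) = false
[1.2] false AND false = false
[1.3.2.1] false OR true = true
[1.3.2] NOT true = false
[1.3] true AND false = false
[1] true OR false OR false = true
[2.1.1.1.1.1] false → false (antecedent false ⇒ implication holds) = true
[2.1.1.1.1.2] false → true (antecedent false ⇒ implication holds) = true
[2.1.1.1.1] true OR true = true
[2.1.1.1] NOT true = false
[2.1.1] NOT false = true
[2.1.2.1] true AND true = true
[2.1.2.2.2] true OR false = true
[2.1.2.2] true AND true = true
[2.1.2] true AND true = true
[2.1] true AND true = true
[2] NOT true = false
[root] true → false = false
Overall: false → disabled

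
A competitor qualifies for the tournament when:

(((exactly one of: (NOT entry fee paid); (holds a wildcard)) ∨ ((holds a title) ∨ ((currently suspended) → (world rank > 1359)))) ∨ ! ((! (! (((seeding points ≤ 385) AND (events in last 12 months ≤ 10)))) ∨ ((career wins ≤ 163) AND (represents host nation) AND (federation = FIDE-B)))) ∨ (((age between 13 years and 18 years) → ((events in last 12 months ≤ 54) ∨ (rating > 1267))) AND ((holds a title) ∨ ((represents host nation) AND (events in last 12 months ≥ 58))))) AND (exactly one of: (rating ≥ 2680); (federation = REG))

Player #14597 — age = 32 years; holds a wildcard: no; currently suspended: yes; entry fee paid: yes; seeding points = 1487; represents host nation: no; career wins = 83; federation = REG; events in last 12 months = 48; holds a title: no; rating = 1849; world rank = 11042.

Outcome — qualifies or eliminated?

Qualifies

Atomic conditions:
  NOT entry fee paid: yes → false
  holds a wildcard: no → false
  holds a title: no → false
  currently suspended: yes → true
  world rank > 1359: 11042 > 1359 is true
  seeding points ≤ 385: 1487 ≤ 385 is false
  events in last 12 months ≤ 10: 48 ≤ 10 is false
  career wins ≤ 163: 83 ≤ 163 is true
  represents host nation: no → false
  federation = FIDE-B: REG == FIDE-B is false
  age between 13 years and 18 years: 32 in [13, 18] is false
  events in last 12 months ≤ 54: 48 ≤ 54 is true
  rating > 1267: 1849 > 1267 is true
  events in last 12 months ≥ 58: 48 ≥ 58 is false
  rating ≥ 2680: 1849 ≥ 2680 is false
  federation = REG: REG == REG is true
Combine:
[1.1.1] exactly-one(false, false) = false
[1.1.2.2] true → true = true
[1.1.2] false OR true = true
[1.1] false OR true = true
[1.2.1.1.1.1] false AND false = false
[1.2.1.1.1] NOT false = true
[1.2.1.1] NOT true = false
[1.2.1.2] true AND false AND false = false
[1.2.1] false OR false = false
[1.2] NOT false = true
[1.3.1.2] true OR true = true
[1.3.1] false → true (antecedent false ⇒ implication holds) = true
[1.3.2.2] false AND false = false
[1.3.2] false OR false = false
[1.3] true AND false = false
[1] true OR true OR false = true
[2] exactly-one(false, true) = true
[root] true AND true = true
Overall: true → qualifies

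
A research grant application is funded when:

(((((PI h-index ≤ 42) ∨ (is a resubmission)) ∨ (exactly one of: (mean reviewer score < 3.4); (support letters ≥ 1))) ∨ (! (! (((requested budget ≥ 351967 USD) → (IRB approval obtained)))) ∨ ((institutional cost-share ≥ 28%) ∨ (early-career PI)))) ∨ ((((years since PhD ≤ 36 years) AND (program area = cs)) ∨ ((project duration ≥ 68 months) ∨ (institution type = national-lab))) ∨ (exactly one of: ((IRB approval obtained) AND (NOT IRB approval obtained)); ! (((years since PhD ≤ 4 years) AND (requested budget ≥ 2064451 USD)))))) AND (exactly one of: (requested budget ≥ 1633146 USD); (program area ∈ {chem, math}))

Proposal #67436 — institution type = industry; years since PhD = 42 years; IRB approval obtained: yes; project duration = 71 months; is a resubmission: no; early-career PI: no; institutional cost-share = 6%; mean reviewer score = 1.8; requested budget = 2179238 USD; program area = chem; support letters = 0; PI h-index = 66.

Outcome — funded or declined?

Declined

Atomic conditions:
  PI h-index ≤ 42: 66 ≤ 42 is false
  is a resubmission: no → false
  mean reviewer score < 3.4: 1.8 < 3.4 is true
  support letters ≥ 1: 0 ≥ 1 is false
  requested budget ≥ 351967 USD: 2179238 ≥ 351967 is true
  IRB approval obtained: yes → true
  institutional cost-share ≥ 28%: 6 ≥ 28 is false
  early-career PI: no → false
  years since PhD ≤ 36 years: 42 ≤ 36 is false
  program area = cs: chem == cs is false
  project duration ≥ 68 months: 71 ≥ 68 is true
  institution type = national-lab: industry == national-lab is false
  NOT IRB approval obtained: yes → false
  years since PhD ≤ 4 years: 42 ≤ 4 is false
  requested budget ≥ 2064451 USD: 2179238 ≥ 2064451 is true
  requested budget ≥ 1633146 USD: 2179238 ≥ 1633146 is true
  program area ∈ {chem, math}: chem is in the set → true
Combine:
[1.1.1.1] false OR false = false
[1.1.1.2] exactly-one(true, false) = true
[1.1.1] false OR true = true
[1.1.2.1.1.1] true → true = true
[1.1.2.1.1] NOT true = false
[1.1.2.1] NOT false = true
[1.1.2.2] false OR false = false
[1.1.2] true OR false = true
[1.1] true OR true = true
[1.2.1.1] false AND false = false
[1.2.1.2] true OR false = true
[1.2.1] false OR true = true
[1.2.2.1] true AND false = false
[1.2.2.2.1] false AND true = false
[1.2.2.2] NOT false = true
[1.2.2] exactly-one(false, true) = true
[1.2] true OR true = true
[1] true OR true = true
[2] exactly-one(true, true) = false
[root] true AND false = false
Overall: false → declined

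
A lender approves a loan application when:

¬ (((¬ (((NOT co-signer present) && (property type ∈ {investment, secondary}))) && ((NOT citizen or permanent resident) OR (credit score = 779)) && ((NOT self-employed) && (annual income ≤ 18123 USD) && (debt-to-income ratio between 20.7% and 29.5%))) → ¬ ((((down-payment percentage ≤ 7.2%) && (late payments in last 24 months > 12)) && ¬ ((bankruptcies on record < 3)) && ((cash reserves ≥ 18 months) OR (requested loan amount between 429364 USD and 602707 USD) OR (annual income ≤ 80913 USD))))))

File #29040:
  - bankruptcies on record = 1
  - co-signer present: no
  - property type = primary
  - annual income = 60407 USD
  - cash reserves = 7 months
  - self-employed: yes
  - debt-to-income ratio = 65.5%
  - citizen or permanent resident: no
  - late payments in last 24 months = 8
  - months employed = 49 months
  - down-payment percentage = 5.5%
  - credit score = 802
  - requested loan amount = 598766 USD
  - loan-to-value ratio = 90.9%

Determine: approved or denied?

Denied

Atomic conditions:
  NOT co-signer present: no → true
  property type ∈ {investment, secondary}: primary is not in the set → false
  NOT citizen or permanent resident: no → true
  credit score = 779: 802 == 779 is false
  NOT self-employed: yes → false
  annual income ≤ 18123 USD: 60407 ≤ 18123 is false
  debt-to-income ratio between 20.7% and 29.5%: 65.5 in [20.7, 29.5] is false
  down-payment percentage ≤ 7.2%: 5.5 ≤ 7.2 is true
  late payments in last 24 months > 12: 8 > 12 is false
  bankruptcies on record < 3: 1 < 3 is true
  cash reserves ≥ 18 months: 7 ≥ 18 is false
  requested loan amount between 429364 USD and 602707 USD: 598766 in [429364, 602707] is true
  annual income ≤ 80913 USD: 60407 ≤ 80913 is true
Combine:
[1.1.1.1] true AND false = false
[1.1.1] NOT false = true
[1.1.2] true OR false = true
[1.1.3] false AND false AND false = false
[1.1] true AND true AND false = false
[1.2.1.1] true AND false = false
[1.2.1.2] NOT true = false
[1.2.1.3] false OR true OR true = true
[1.2.1] false AND false AND true = false
[1.2] NOT false = true
[1] false → true (antecedent false ⇒ implication holds) = true
[root] NOT true = false
Overall: false → denied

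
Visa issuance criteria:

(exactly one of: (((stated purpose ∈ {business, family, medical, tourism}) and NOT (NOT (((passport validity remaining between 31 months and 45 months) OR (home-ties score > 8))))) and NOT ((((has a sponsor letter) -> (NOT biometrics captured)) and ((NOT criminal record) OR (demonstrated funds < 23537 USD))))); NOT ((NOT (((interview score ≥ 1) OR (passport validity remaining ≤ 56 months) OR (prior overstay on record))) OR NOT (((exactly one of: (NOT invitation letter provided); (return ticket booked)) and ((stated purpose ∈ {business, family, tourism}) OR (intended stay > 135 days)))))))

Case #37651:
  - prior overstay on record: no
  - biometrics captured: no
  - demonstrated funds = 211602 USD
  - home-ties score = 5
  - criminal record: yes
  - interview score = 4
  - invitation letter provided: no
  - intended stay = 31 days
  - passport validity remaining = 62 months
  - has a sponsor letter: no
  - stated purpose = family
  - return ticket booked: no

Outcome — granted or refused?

Granted

Atomic conditions:
  stated purpose ∈ {business, family, medical, tourism}: family is in the set → true
  passport validity remaining between 31 months and 45 months: 62 in [31, 45] is false
  home-ties score > 8: 5 > 8 is false
  has a sponsor letter: no → false
  NOT biometrics captured: no → true
  NOT criminal record: yes → false
  demonstrated funds < 23537 USD: 211602 < 23537 is false
  interview score ≥ 1: 4 ≥ 1 is true
  passport validity remaining ≤ 56 months: 62 ≤ 56 is false
  prior overstay on record: no → false
  NOT invitation letter provided: no → true
  return ticket booked: no → false
  stated purpose ∈ {business, family, tourism}: family is in the set → true
  intended stay > 135 days: 31 > 135 is false
Combine:
[1.1.2.1.1] false OR false = false
[1.1.2.1] NOT false = true
[1.1.2] NOT true = false
[1.1] true AND false = false
[1.2.1.1] false → true (antecedent false ⇒ implication holds) = true
[1.2.1.2] false OR false = false
[1.2.1] true AND false = false
[1.2] NOT false = true
[1] false AND true = false
[2.1.1.1] true OR false OR false = true
[2.1.1] NOT true = false
[2.1.2.1.1] exactly-one(true, false) = true
[2.1.2.1.2] true OR false = true
[2.1.2.1] true AND true = true
[2.1.2] NOT true = false
[2.1] false OR false = false
[2] NOT false = true
[root] exactly-one(false, true) = true
Overall: true → granted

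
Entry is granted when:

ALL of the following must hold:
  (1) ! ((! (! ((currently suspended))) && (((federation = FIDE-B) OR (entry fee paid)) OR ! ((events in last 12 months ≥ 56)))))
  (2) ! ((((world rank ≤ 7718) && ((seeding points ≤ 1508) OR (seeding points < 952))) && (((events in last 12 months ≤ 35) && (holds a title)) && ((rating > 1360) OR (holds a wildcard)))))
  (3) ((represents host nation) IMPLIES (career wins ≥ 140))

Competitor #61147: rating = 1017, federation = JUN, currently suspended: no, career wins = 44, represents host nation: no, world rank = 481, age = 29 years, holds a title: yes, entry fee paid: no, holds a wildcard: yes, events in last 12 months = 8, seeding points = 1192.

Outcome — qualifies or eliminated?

Atomic conditions:
  currently suspended: no → false
  federation = FIDE-B: JUN == FIDE-B is false
  entry fee paid: no → false
  events in last 12 months ≥ 56: 8 ≥ 56 is false
  world rank ≤ 7718: 481 ≤ 7718 is true
  seeding points ≤ 1508: 1192 ≤ 1508 is true
  seeding points < 952: 1192 < 952 is false
  events in last 12 months ≤ 35: 8 ≤ 35 is true
  holds a title: yes → true
  rating > 1360: 1017 > 1360 is false
  holds a wildcard: yes → true
  represents host nation: no → false
  career wins ≥ 140: 44 ≥ 140 is false
Combine:
[1.1.1.1] NOT false = true
[1.1.1] NOT true = false
[1.1.2.1] false OR false = false
[1.1.2.2] NOT false = true
[1.1.2] false OR true = true
[1.1] false AND true = false
[1] NOT false = true
[2.1.1.2] true OR false = true
[2.1.1] true AND true = true
[2.1.2.1] true AND true = true
[2.1.2.2] false OR true = true
[2.1.2] true AND true = true
[2.1] true AND true = true
[2] NOT true = false
[3] false → false (antecedent false ⇒ implication holds) = true
[root] true AND false AND true = false
Overall: false → eliminated

Eliminated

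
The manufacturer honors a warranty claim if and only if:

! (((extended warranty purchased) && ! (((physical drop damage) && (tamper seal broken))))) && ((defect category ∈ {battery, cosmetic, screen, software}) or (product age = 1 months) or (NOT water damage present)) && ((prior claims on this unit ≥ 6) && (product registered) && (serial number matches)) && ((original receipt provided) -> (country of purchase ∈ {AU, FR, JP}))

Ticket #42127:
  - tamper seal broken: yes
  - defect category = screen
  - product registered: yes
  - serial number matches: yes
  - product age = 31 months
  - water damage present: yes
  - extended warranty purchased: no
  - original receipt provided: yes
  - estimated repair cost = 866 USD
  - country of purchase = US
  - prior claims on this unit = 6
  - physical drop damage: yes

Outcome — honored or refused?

Atomic conditions:
  extended warranty purchased: no → false
  physical drop damage: yes → true
  tamper seal broken: yes → true
  defect category ∈ {battery, cosmetic, screen, software}: screen is in the set → true
  product age = 1 months: 31 == 1 is false
  NOT water damage present: yes → false
  prior claims on this unit ≥ 6: 6 ≥ 6 is true
  product registered: yes → true
  serial number matches: yes → true
  original receipt provided: yes → true
  country of purchase ∈ {AU, FR, JP}: US is not in the set → false
Combine:
[1.1.2.1] true AND true = true
[1.1.2] NOT true = false
[1.1] false AND false = false
[1] NOT false = true
[2] true OR false OR false = true
[3] true AND true AND true = true
[4] true → false = false
[root] true AND true AND true AND false = false
Overall: false → refused

Refused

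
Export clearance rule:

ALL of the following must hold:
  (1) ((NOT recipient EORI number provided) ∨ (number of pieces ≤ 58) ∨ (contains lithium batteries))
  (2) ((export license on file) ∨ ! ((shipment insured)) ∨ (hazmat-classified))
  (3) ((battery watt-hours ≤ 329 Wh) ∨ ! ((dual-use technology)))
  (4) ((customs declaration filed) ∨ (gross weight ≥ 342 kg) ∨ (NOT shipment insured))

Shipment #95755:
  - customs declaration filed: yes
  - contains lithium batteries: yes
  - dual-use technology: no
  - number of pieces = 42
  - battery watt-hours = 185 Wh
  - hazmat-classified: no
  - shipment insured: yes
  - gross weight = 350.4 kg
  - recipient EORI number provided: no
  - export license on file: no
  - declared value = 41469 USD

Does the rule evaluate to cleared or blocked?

Atomic conditions:
  NOT recipient EORI number provided: no → true
  number of pieces ≤ 58: 42 ≤ 58 is true
  contains lithium batteries: yes → true
  export license on file: no → false
  shipment insured: yes → true
  hazmat-classified: no → false
  battery watt-hours ≤ 329 Wh: 185 ≤ 329 is true
  dual-use technology: no → false
  customs declaration filed: yes → true
  gross weight ≥ 342 kg: 350.4 ≥ 342 is true
  NOT shipment insured: yes → false
Combine:
[1] true OR true OR true = true
[2.2] NOT true = false
[2] false OR false OR false = false
[3.2] NOT false = true
[3] true OR true = true
[4] true OR true OR false = true
[root] true AND false AND true AND true = false
Overall: false → blocked

Blocked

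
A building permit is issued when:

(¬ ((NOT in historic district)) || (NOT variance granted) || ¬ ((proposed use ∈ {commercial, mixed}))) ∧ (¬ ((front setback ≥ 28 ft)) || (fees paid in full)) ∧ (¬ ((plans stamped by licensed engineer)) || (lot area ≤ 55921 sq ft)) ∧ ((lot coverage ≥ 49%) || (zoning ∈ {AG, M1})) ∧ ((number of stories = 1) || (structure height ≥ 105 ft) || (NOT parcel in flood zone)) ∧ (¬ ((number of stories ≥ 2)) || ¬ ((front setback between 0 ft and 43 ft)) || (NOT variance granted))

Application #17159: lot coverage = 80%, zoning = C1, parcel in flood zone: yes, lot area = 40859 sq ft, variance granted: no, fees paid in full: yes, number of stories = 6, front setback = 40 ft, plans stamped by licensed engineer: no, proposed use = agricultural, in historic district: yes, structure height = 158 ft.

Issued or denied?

Issued

Atomic conditions:
  NOT in historic district: yes → false
  NOT variance granted: no → true
  proposed use ∈ {commercial, mixed}: agricultural is not in the set → false
  front setback ≥ 28 ft: 40 ≥ 28 is true
  fees paid in full: yes → true
  plans stamped by licensed engineer: no → false
  lot area ≤ 55921 sq ft: 40859 ≤ 55921 is true
  lot coverage ≥ 49%: 80 ≥ 49 is true
  zoning ∈ {AG, M1}: C1 is not in the set → false
  number of stories = 1: 6 == 1 is false
  structure height ≥ 105 ft: 158 ≥ 105 is true
  NOT parcel in flood zone: yes → false
  number of stories ≥ 2: 6 ≥ 2 is true
  front setback between 0 ft and 43 ft: 40 in [0, 43] is true
Combine:
[1.1] NOT false = true
[1.3] NOT false = true
[1] true OR true OR true = true
[2.1] NOT true = false
[2] false OR true = true
[3.1] NOT false = true
[3] true OR true = true
[4] true OR false = true
[5] false OR true OR false = true
[6.1] NOT true = false
[6.2] NOT true = false
[6] false OR false OR true = true
[root] true AND true AND true AND true AND true AND true = true
Overall: true → issued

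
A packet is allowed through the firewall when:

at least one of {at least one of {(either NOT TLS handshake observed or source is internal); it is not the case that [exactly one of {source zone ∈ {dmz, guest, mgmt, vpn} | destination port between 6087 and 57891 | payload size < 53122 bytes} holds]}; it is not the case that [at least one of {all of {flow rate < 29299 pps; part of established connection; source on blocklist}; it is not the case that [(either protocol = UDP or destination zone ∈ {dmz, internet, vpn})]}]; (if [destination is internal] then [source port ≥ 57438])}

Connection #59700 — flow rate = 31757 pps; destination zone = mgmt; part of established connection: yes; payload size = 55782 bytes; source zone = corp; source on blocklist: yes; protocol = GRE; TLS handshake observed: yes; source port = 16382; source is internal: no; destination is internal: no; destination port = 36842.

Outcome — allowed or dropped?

Atomic conditions:
  NOT TLS handshake observed: yes → false
  source is internal: no → false
  source zone ∈ {dmz, guest, mgmt, vpn}: corp is not in the set → false
  destination port between 6087 and 57891: 36842 in [6087, 57891] is true
  payload size < 53122 bytes: 55782 < 53122 is false
  flow rate < 29299 pps: 31757 < 29299 is false
  part of established connection: yes → true
  source on blocklist: yes → true
  protocol = UDP: GRE == UDP is false
  destination zone ∈ {dmz, internet, vpn}: mgmt is not in the set → false
  destination is internal: no → false
  source port ≥ 57438: 16382 ≥ 57438 is false
Combine:
[1.1] false OR false = false
[1.2.1] exactly-one(false, true, false) = true
[1.2] NOT true = false
[1] false OR false = false
[2.1.1] false AND true AND true = false
[2.1.2.1] false OR false = false
[2.1.2] NOT false = true
[2.1] false OR true = true
[2] NOT true = false
[3] false → false (antecedent false ⇒ implication holds) = true
[root] false OR false OR true = true
Overall: true → allowed

Allowed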